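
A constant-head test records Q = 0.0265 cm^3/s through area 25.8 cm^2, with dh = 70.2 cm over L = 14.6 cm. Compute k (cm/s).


Compute hydraulic gradient:
i = dh / L = 70.2 / 14.6 = 4.80822
Then apply Darcy's law:
k = Q / (A * i)
k = 0.0265 / (25.8 * 4.80822)
k = 0.0265 / 124.052
k = 0.000214 cm/s


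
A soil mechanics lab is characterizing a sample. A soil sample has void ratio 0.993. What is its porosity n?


Result: 0.4982

Derivation:
Using the relation n = e / (1 + e)
n = 0.993 / (1 + 0.993)
n = 0.993 / 1.993
n = 0.4982


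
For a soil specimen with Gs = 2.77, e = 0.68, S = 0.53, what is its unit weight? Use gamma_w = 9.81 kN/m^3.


Result: 18.279 kN/m^3

Derivation:
Using gamma = gamma_w * (Gs + S*e) / (1 + e)
Numerator: Gs + S*e = 2.77 + 0.53*0.68 = 3.1304
Denominator: 1 + e = 1 + 0.68 = 1.68
gamma = 9.81 * 3.1304 / 1.68
gamma = 18.279 kN/m^3


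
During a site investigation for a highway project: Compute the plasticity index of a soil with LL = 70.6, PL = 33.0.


Using PI = LL - PL
PI = 70.6 - 33.0
PI = 37.6


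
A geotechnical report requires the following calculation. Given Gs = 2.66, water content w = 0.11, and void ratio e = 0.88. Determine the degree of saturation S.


Using S = Gs * w / e
S = 2.66 * 0.11 / 0.88
S = 0.3325


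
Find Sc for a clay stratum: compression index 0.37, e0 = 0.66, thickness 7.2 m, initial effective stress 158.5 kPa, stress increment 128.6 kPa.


Using Sc = Cc * H / (1 + e0) * log10((sigma0 + delta_sigma) / sigma0)
Stress ratio = (158.5 + 128.6) / 158.5 = 1.81136
log10(1.81136) = 0.258004
Cc * H / (1 + e0) = 0.37 * 7.2 / (1 + 0.66) = 1.60482
Sc = 1.60482 * 0.258004
Sc = 0.414 m


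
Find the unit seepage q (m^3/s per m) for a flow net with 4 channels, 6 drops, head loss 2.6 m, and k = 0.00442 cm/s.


Result: 7.661e-05 m^3/s per m

Derivation:
Convert k to m/s for unit consistency with H:
k = 0.00442 cm/s = 0.00442 / 100 m/s = 4.42e-05 m/s
Using q = k * H * Nf / Nd
Nf / Nd = 4 / 6 = 0.6667
q = 4.42e-05 * 2.6 * 0.6667
q = 7.661e-05 m^3/s per m


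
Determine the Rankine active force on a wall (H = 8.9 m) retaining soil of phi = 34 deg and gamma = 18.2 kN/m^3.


Compute active earth pressure coefficient:
Ka = tan^2(45 - phi/2) = tan^2(28.0) = 0.282715
Compute active force:
Pa = 0.5 * Ka * gamma * H^2
Pa = 0.5 * 0.282715 * 18.2 * 8.9^2
Pa = 203.78 kN/m


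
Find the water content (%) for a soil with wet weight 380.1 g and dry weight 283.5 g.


Using w = (m_wet - m_dry) / m_dry * 100
m_wet - m_dry = 380.1 - 283.5 = 96.6 g
w = 96.6 / 283.5 * 100
w = 34.07 %


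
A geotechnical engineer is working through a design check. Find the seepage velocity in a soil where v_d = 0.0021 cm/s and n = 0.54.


Result: 0.00389 cm/s

Derivation:
Using v_s = v_d / n
v_s = 0.0021 / 0.54
v_s = 0.00389 cm/s


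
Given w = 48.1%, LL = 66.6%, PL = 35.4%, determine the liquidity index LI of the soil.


Result: 0.407

Derivation:
First compute the plasticity index:
PI = LL - PL = 66.6 - 35.4 = 31.2
Then compute the liquidity index:
LI = (w - PL) / PI
LI = (48.1 - 35.4) / 31.2
LI = 0.407


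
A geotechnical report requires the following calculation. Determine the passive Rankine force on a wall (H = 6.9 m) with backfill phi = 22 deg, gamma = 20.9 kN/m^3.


Result: 1093.55 kN/m

Derivation:
Compute passive earth pressure coefficient:
Kp = tan^2(45 + phi/2) = tan^2(56.0) = 2.197987
Compute passive force:
Pp = 0.5 * Kp * gamma * H^2
Pp = 0.5 * 2.197987 * 20.9 * 6.9^2
Pp = 1093.55 kN/m


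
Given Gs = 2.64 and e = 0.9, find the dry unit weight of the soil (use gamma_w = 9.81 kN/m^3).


Using gamma_d = Gs * gamma_w / (1 + e)
gamma_d = 2.64 * 9.81 / (1 + 0.9)
gamma_d = 2.64 * 9.81 / 1.9
gamma_d = 13.631 kN/m^3


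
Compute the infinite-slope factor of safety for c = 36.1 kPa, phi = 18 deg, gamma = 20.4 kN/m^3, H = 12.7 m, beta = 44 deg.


Result: 0.615

Derivation:
Using Fs = c / (gamma*H*sin(beta)*cos(beta)) + tan(phi)/tan(beta)
Cohesion contribution = 36.1 / (20.4*12.7*sin(44)*cos(44))
Cohesion contribution = 0.278848
Friction contribution = tan(18)/tan(44) = 0.336464
Fs = 0.278848 + 0.336464
Fs = 0.615


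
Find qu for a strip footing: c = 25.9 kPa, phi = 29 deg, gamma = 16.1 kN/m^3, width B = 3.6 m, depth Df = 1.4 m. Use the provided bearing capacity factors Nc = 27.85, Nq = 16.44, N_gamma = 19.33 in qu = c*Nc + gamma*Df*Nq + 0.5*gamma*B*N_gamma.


Result: 1652.06 kPa

Derivation:
Compute qu = c*Nc + gamma*Df*Nq + 0.5*gamma*B*N_gamma
Term 1: 25.9 * 27.85 = 721.315
Term 2: 16.1 * 1.4 * 16.44 = 370.5576
Term 3: 0.5 * 16.1 * 3.6 * 19.33 = 560.1834
qu = 721.315 + 370.5576 + 560.1834
qu = 1652.06 kPa


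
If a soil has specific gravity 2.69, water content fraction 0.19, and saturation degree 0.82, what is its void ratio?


Result: 0.6233

Derivation:
Using the relation e = Gs * w / S
e = 2.69 * 0.19 / 0.82
e = 0.6233


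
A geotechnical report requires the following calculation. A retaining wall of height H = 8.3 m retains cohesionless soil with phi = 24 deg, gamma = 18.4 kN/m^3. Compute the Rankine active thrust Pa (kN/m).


Compute active earth pressure coefficient:
Ka = tan^2(45 - phi/2) = tan^2(33.0) = 0.42173
Compute active force:
Pa = 0.5 * Ka * gamma * H^2
Pa = 0.5 * 0.42173 * 18.4 * 8.3^2
Pa = 267.29 kN/m


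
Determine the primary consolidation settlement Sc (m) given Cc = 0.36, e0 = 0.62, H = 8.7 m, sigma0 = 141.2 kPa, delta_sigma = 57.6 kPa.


Using Sc = Cc * H / (1 + e0) * log10((sigma0 + delta_sigma) / sigma0)
Stress ratio = (141.2 + 57.6) / 141.2 = 1.40793
log10(1.40793) = 0.148582
Cc * H / (1 + e0) = 0.36 * 8.7 / (1 + 0.62) = 1.93333
Sc = 1.93333 * 0.148582
Sc = 0.2873 m


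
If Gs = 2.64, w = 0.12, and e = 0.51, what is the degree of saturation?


Using S = Gs * w / e
S = 2.64 * 0.12 / 0.51
S = 0.6212


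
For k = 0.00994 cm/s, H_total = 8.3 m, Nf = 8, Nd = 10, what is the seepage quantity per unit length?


Convert k to m/s for unit consistency with H:
k = 0.00994 cm/s = 0.00994 / 100 m/s = 9.94e-05 m/s
Using q = k * H * Nf / Nd
Nf / Nd = 8 / 10 = 0.8
q = 9.94e-05 * 8.3 * 0.8
q = 0.00066 m^3/s per m


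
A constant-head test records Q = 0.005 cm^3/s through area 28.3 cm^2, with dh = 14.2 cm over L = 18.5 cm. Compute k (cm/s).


Result: 0.00023 cm/s

Derivation:
Compute hydraulic gradient:
i = dh / L = 14.2 / 18.5 = 0.767568
Then apply Darcy's law:
k = Q / (A * i)
k = 0.005 / (28.3 * 0.767568)
k = 0.005 / 21.7222
k = 0.00023 cm/s


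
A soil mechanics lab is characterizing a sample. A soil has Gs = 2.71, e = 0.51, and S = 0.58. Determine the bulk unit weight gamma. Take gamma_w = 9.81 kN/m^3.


Result: 19.528 kN/m^3

Derivation:
Using gamma = gamma_w * (Gs + S*e) / (1 + e)
Numerator: Gs + S*e = 2.71 + 0.58*0.51 = 3.0058
Denominator: 1 + e = 1 + 0.51 = 1.51
gamma = 9.81 * 3.0058 / 1.51
gamma = 19.528 kN/m^3


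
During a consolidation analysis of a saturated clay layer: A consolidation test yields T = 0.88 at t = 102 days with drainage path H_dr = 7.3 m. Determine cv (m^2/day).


Result: 0.45976 m^2/day

Derivation:
Using cv = T * H_dr^2 / t
H_dr^2 = 7.3^2 = 53.29
cv = 0.88 * 53.29 / 102
cv = 0.45976 m^2/day


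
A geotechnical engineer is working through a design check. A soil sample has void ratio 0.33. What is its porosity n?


Result: 0.2481

Derivation:
Using the relation n = e / (1 + e)
n = 0.33 / (1 + 0.33)
n = 0.33 / 1.33
n = 0.2481


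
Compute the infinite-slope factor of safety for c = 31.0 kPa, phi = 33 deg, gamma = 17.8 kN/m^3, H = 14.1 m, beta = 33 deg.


Using Fs = c / (gamma*H*sin(beta)*cos(beta)) + tan(phi)/tan(beta)
Cohesion contribution = 31.0 / (17.8*14.1*sin(33)*cos(33))
Cohesion contribution = 0.27041
Friction contribution = tan(33)/tan(33) = 1
Fs = 0.27041 + 1
Fs = 1.27


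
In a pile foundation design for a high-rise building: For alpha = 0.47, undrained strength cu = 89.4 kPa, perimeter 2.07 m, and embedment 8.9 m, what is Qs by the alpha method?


Result: 774.1 kN

Derivation:
Using Qs = alpha * cu * perimeter * L
Qs = 0.47 * 89.4 * 2.07 * 8.9
Qs = 774.1 kN


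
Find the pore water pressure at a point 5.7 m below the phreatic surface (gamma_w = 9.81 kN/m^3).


Result: 55.92 kPa

Derivation:
Using u = gamma_w * h_w
u = 9.81 * 5.7
u = 55.92 kPa


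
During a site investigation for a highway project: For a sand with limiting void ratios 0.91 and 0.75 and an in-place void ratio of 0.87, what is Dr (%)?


Using Dr = (e_max - e) / (e_max - e_min) * 100
e_max - e = 0.91 - 0.87 = 0.04
e_max - e_min = 0.91 - 0.75 = 0.16
Dr = 0.04 / 0.16 * 100
Dr = 25.0 %


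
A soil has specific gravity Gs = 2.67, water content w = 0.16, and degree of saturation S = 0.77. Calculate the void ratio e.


Using the relation e = Gs * w / S
e = 2.67 * 0.16 / 0.77
e = 0.5548


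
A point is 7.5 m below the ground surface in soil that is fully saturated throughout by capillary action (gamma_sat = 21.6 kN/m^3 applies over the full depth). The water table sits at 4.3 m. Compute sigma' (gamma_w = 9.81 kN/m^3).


Total stress = gamma_sat * depth
sigma = 21.6 * 7.5 = 162.0 kPa
Pore water pressure u = gamma_w * (depth - d_wt)
u = 9.81 * (7.5 - 4.3) = 31.392 kPa
Effective stress = sigma - u
sigma' = 162.0 - 31.392 = 130.61 kPa


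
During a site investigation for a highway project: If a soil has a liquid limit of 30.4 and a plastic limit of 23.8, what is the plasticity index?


Using PI = LL - PL
PI = 30.4 - 23.8
PI = 6.6


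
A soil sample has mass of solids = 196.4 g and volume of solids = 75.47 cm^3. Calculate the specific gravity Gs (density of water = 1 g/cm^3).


Using Gs = m_s / (V_s * rho_w)
Since rho_w = 1 g/cm^3:
Gs = 196.4 / 75.47
Gs = 2.602


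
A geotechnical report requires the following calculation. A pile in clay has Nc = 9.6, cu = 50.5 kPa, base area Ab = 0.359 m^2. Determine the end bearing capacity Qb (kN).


Using Qb = Nc * cu * Ab
Qb = 9.6 * 50.5 * 0.359
Qb = 174.04 kN


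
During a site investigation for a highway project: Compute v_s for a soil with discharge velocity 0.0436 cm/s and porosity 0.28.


Using v_s = v_d / n
v_s = 0.0436 / 0.28
v_s = 0.15571 cm/s


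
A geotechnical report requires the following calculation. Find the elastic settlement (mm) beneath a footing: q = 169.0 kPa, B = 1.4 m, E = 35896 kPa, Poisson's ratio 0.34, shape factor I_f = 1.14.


Using Se = q * B * (1 - nu^2) * I_f / E
1 - nu^2 = 1 - 0.34^2 = 0.8844
Se = 169.0 * 1.4 * 0.8844 * 1.14 / 35896
Se = 0.006645 m
Convert to mm: Se = 0.006645 * 1000 = 6.645 mm


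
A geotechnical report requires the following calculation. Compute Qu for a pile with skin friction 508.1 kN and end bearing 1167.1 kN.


Result: 1675.2 kN

Derivation:
Using Qu = Qf + Qb
Qu = 508.1 + 1167.1
Qu = 1675.2 kN


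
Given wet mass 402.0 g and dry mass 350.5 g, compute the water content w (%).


Using w = (m_wet - m_dry) / m_dry * 100
m_wet - m_dry = 402.0 - 350.5 = 51.5 g
w = 51.5 / 350.5 * 100
w = 14.69 %


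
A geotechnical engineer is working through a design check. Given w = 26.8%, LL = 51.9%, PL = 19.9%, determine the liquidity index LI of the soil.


Result: 0.216

Derivation:
First compute the plasticity index:
PI = LL - PL = 51.9 - 19.9 = 32.0
Then compute the liquidity index:
LI = (w - PL) / PI
LI = (26.8 - 19.9) / 32.0
LI = 0.216


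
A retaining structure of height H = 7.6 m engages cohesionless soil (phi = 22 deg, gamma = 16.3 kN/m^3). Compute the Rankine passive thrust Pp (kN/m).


Compute passive earth pressure coefficient:
Kp = tan^2(45 + phi/2) = tan^2(56.0) = 2.197987
Compute passive force:
Pp = 0.5 * Kp * gamma * H^2
Pp = 0.5 * 2.197987 * 16.3 * 7.6^2
Pp = 1034.69 kN/m


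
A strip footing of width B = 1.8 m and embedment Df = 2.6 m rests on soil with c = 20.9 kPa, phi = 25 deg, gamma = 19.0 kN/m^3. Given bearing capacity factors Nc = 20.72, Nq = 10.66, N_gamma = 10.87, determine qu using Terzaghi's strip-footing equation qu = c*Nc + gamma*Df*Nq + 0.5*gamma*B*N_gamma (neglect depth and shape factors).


Compute qu = c*Nc + gamma*Df*Nq + 0.5*gamma*B*N_gamma
Term 1: 20.9 * 20.72 = 433.048
Term 2: 19.0 * 2.6 * 10.66 = 526.604
Term 3: 0.5 * 19.0 * 1.8 * 10.87 = 185.877
qu = 433.048 + 526.604 + 185.877
qu = 1145.53 kPa


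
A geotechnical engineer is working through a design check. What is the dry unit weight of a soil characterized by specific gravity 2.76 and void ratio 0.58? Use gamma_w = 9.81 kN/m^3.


Using gamma_d = Gs * gamma_w / (1 + e)
gamma_d = 2.76 * 9.81 / (1 + 0.58)
gamma_d = 2.76 * 9.81 / 1.58
gamma_d = 17.136 kN/m^3


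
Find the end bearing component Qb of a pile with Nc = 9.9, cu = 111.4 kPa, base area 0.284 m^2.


Result: 313.21 kN

Derivation:
Using Qb = Nc * cu * Ab
Qb = 9.9 * 111.4 * 0.284
Qb = 313.21 kN


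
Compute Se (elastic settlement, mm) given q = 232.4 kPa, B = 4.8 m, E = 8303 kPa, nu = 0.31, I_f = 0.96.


Using Se = q * B * (1 - nu^2) * I_f / E
1 - nu^2 = 1 - 0.31^2 = 0.9039
Se = 232.4 * 4.8 * 0.9039 * 0.96 / 8303
Se = 0.116583 m
Convert to mm: Se = 0.116583 * 1000 = 116.583 mm


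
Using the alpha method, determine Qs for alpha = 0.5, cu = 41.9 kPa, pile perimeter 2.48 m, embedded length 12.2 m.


Using Qs = alpha * cu * perimeter * L
Qs = 0.5 * 41.9 * 2.48 * 12.2
Qs = 633.86 kN


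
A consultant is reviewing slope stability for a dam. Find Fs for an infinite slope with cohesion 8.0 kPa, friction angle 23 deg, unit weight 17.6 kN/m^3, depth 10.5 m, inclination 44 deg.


Using Fs = c / (gamma*H*sin(beta)*cos(beta)) + tan(phi)/tan(beta)
Cohesion contribution = 8.0 / (17.6*10.5*sin(44)*cos(44))
Cohesion contribution = 0.0866329
Friction contribution = tan(23)/tan(44) = 0.439557
Fs = 0.0866329 + 0.439557
Fs = 0.526


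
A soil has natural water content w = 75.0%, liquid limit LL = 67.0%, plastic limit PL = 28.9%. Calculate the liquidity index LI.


First compute the plasticity index:
PI = LL - PL = 67.0 - 28.9 = 38.1
Then compute the liquidity index:
LI = (w - PL) / PI
LI = (75.0 - 28.9) / 38.1
LI = 1.21


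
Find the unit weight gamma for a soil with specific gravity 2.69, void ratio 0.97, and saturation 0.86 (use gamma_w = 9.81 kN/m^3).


Result: 17.549 kN/m^3

Derivation:
Using gamma = gamma_w * (Gs + S*e) / (1 + e)
Numerator: Gs + S*e = 2.69 + 0.86*0.97 = 3.5242
Denominator: 1 + e = 1 + 0.97 = 1.97
gamma = 9.81 * 3.5242 / 1.97
gamma = 17.549 kN/m^3


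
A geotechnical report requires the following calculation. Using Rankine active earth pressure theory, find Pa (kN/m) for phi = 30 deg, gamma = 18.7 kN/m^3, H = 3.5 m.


Result: 38.18 kN/m

Derivation:
Compute active earth pressure coefficient:
Ka = tan^2(45 - phi/2) = tan^2(30.0) = 0.333333
Compute active force:
Pa = 0.5 * Ka * gamma * H^2
Pa = 0.5 * 0.333333 * 18.7 * 3.5^2
Pa = 38.18 kN/m


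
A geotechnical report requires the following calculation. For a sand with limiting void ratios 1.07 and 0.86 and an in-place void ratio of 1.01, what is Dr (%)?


Result: 28.57 %

Derivation:
Using Dr = (e_max - e) / (e_max - e_min) * 100
e_max - e = 1.07 - 1.01 = 0.06
e_max - e_min = 1.07 - 0.86 = 0.21
Dr = 0.06 / 0.21 * 100
Dr = 28.57 %


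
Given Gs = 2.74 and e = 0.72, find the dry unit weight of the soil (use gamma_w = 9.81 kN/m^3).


Using gamma_d = Gs * gamma_w / (1 + e)
gamma_d = 2.74 * 9.81 / (1 + 0.72)
gamma_d = 2.74 * 9.81 / 1.72
gamma_d = 15.628 kN/m^3


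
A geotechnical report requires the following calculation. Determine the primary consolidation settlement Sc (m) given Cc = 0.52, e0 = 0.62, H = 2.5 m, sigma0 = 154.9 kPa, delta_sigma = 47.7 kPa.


Result: 0.0936 m

Derivation:
Using Sc = Cc * H / (1 + e0) * log10((sigma0 + delta_sigma) / sigma0)
Stress ratio = (154.9 + 47.7) / 154.9 = 1.30794
log10(1.30794) = 0.116588
Cc * H / (1 + e0) = 0.52 * 2.5 / (1 + 0.62) = 0.802469
Sc = 0.802469 * 0.116588
Sc = 0.0936 m


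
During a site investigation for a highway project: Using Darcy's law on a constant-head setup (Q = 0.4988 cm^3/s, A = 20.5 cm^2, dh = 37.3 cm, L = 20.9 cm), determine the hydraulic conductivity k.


Compute hydraulic gradient:
i = dh / L = 37.3 / 20.9 = 1.78469
Then apply Darcy's law:
k = Q / (A * i)
k = 0.4988 / (20.5 * 1.78469)
k = 0.4988 / 36.5861
k = 0.013634 cm/s


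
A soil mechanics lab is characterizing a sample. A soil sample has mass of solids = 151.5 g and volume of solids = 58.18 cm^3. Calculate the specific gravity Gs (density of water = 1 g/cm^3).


Using Gs = m_s / (V_s * rho_w)
Since rho_w = 1 g/cm^3:
Gs = 151.5 / 58.18
Gs = 2.604


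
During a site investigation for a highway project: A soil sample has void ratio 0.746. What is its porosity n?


Result: 0.4273

Derivation:
Using the relation n = e / (1 + e)
n = 0.746 / (1 + 0.746)
n = 0.746 / 1.746
n = 0.4273


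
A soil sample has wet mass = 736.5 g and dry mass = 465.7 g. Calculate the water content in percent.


Result: 58.15 %

Derivation:
Using w = (m_wet - m_dry) / m_dry * 100
m_wet - m_dry = 736.5 - 465.7 = 270.8 g
w = 270.8 / 465.7 * 100
w = 58.15 %


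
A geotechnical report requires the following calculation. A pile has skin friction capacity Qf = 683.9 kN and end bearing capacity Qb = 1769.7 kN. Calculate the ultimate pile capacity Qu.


Result: 2453.6 kN

Derivation:
Using Qu = Qf + Qb
Qu = 683.9 + 1769.7
Qu = 2453.6 kN


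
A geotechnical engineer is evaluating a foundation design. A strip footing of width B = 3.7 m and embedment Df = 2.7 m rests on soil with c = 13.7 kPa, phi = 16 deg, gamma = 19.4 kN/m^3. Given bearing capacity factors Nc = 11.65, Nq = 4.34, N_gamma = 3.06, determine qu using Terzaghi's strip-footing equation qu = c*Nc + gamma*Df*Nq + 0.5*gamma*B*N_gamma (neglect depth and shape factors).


Compute qu = c*Nc + gamma*Df*Nq + 0.5*gamma*B*N_gamma
Term 1: 13.7 * 11.65 = 159.605
Term 2: 19.4 * 2.7 * 4.34 = 227.3292
Term 3: 0.5 * 19.4 * 3.7 * 3.06 = 109.8234
qu = 159.605 + 227.3292 + 109.8234
qu = 496.76 kPa


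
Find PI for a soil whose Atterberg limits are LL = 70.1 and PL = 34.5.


Result: 35.6

Derivation:
Using PI = LL - PL
PI = 70.1 - 34.5
PI = 35.6


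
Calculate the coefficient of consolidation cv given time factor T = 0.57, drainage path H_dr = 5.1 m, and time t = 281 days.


Result: 0.05276 m^2/day

Derivation:
Using cv = T * H_dr^2 / t
H_dr^2 = 5.1^2 = 26.01
cv = 0.57 * 26.01 / 281
cv = 0.05276 m^2/day


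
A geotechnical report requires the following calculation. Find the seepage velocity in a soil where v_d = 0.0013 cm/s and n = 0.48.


Using v_s = v_d / n
v_s = 0.0013 / 0.48
v_s = 0.00271 cm/s


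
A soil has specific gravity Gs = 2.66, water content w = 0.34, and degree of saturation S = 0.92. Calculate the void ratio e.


Using the relation e = Gs * w / S
e = 2.66 * 0.34 / 0.92
e = 0.983


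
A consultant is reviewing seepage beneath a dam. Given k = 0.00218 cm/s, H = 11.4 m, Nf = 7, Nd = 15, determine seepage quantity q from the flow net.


Convert k to m/s for unit consistency with H:
k = 0.00218 cm/s = 0.00218 / 100 m/s = 2.18e-05 m/s
Using q = k * H * Nf / Nd
Nf / Nd = 7 / 15 = 0.4667
q = 2.18e-05 * 11.4 * 0.4667
q = 0.000116 m^3/s per m


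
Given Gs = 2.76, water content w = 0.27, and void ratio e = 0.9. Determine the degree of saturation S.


Using S = Gs * w / e
S = 2.76 * 0.27 / 0.9
S = 0.828


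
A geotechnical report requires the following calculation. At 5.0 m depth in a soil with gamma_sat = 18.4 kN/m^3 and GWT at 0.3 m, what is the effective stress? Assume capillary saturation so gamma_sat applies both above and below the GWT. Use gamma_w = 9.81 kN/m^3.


Total stress = gamma_sat * depth
sigma = 18.4 * 5.0 = 92.0 kPa
Pore water pressure u = gamma_w * (depth - d_wt)
u = 9.81 * (5.0 - 0.3) = 46.107 kPa
Effective stress = sigma - u
sigma' = 92.0 - 46.107 = 45.89 kPa


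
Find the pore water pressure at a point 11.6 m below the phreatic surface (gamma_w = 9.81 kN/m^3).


Result: 113.8 kPa

Derivation:
Using u = gamma_w * h_w
u = 9.81 * 11.6
u = 113.8 kPa


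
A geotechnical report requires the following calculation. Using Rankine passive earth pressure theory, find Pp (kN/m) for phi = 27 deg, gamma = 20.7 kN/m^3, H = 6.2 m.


Compute passive earth pressure coefficient:
Kp = tan^2(45 + phi/2) = tan^2(58.5) = 2.66294
Compute passive force:
Pp = 0.5 * Kp * gamma * H^2
Pp = 0.5 * 2.66294 * 20.7 * 6.2^2
Pp = 1059.46 kN/m


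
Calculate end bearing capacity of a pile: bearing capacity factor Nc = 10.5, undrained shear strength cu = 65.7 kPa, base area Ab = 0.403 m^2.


Using Qb = Nc * cu * Ab
Qb = 10.5 * 65.7 * 0.403
Qb = 278.01 kN


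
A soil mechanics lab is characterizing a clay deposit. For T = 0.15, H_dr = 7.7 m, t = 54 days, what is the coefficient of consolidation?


Using cv = T * H_dr^2 / t
H_dr^2 = 7.7^2 = 59.29
cv = 0.15 * 59.29 / 54
cv = 0.16469 m^2/day


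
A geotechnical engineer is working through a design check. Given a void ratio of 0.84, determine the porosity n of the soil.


Result: 0.4565

Derivation:
Using the relation n = e / (1 + e)
n = 0.84 / (1 + 0.84)
n = 0.84 / 1.84
n = 0.4565


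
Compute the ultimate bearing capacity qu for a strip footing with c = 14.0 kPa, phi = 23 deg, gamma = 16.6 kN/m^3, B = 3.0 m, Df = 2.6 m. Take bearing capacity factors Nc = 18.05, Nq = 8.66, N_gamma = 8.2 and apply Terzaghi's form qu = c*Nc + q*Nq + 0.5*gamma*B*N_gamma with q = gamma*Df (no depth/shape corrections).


Result: 830.65 kPa

Derivation:
Compute qu = c*Nc + gamma*Df*Nq + 0.5*gamma*B*N_gamma
Term 1: 14.0 * 18.05 = 252.7
Term 2: 16.6 * 2.6 * 8.66 = 373.7656
Term 3: 0.5 * 16.6 * 3.0 * 8.2 = 204.18
qu = 252.7 + 373.7656 + 204.18
qu = 830.65 kPa


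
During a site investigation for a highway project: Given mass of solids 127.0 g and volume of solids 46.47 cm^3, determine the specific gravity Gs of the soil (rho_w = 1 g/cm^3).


Using Gs = m_s / (V_s * rho_w)
Since rho_w = 1 g/cm^3:
Gs = 127.0 / 46.47
Gs = 2.733


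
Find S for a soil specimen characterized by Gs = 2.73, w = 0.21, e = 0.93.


Using S = Gs * w / e
S = 2.73 * 0.21 / 0.93
S = 0.6165


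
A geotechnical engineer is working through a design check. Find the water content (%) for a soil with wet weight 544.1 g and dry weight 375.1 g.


Using w = (m_wet - m_dry) / m_dry * 100
m_wet - m_dry = 544.1 - 375.1 = 169.0 g
w = 169.0 / 375.1 * 100
w = 45.05 %


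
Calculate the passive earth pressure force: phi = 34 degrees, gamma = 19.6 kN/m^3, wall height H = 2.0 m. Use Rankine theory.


Compute passive earth pressure coefficient:
Kp = tan^2(45 + phi/2) = tan^2(62.0) = 3.537132
Compute passive force:
Pp = 0.5 * Kp * gamma * H^2
Pp = 0.5 * 3.537132 * 19.6 * 2.0^2
Pp = 138.66 kN/m


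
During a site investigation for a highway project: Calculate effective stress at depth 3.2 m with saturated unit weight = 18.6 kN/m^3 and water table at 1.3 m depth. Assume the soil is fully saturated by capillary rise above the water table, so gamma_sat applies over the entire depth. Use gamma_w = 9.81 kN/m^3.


Total stress = gamma_sat * depth
sigma = 18.6 * 3.2 = 59.52 kPa
Pore water pressure u = gamma_w * (depth - d_wt)
u = 9.81 * (3.2 - 1.3) = 18.639 kPa
Effective stress = sigma - u
sigma' = 59.52 - 18.639 = 40.88 kPa


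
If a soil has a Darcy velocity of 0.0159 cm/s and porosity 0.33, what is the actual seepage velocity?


Result: 0.04818 cm/s

Derivation:
Using v_s = v_d / n
v_s = 0.0159 / 0.33
v_s = 0.04818 cm/s


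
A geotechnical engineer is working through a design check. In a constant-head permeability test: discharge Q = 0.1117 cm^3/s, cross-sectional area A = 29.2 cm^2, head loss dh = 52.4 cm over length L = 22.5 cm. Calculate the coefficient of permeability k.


Compute hydraulic gradient:
i = dh / L = 52.4 / 22.5 = 2.32889
Then apply Darcy's law:
k = Q / (A * i)
k = 0.1117 / (29.2 * 2.32889)
k = 0.1117 / 68.0036
k = 0.001643 cm/s


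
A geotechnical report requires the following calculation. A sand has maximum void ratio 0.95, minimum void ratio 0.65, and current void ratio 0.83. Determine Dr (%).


Result: 40.0 %

Derivation:
Using Dr = (e_max - e) / (e_max - e_min) * 100
e_max - e = 0.95 - 0.83 = 0.12
e_max - e_min = 0.95 - 0.65 = 0.3
Dr = 0.12 / 0.3 * 100
Dr = 40.0 %


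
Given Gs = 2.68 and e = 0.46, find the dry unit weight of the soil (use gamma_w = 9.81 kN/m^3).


Using gamma_d = Gs * gamma_w / (1 + e)
gamma_d = 2.68 * 9.81 / (1 + 0.46)
gamma_d = 2.68 * 9.81 / 1.46
gamma_d = 18.007 kN/m^3


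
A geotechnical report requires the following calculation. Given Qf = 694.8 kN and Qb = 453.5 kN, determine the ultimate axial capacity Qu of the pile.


Using Qu = Qf + Qb
Qu = 694.8 + 453.5
Qu = 1148.3 kN


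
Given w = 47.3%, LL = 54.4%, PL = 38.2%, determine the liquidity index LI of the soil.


First compute the plasticity index:
PI = LL - PL = 54.4 - 38.2 = 16.2
Then compute the liquidity index:
LI = (w - PL) / PI
LI = (47.3 - 38.2) / 16.2
LI = 0.562


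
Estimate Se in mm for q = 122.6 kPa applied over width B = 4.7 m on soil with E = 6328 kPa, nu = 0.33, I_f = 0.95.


Using Se = q * B * (1 - nu^2) * I_f / E
1 - nu^2 = 1 - 0.33^2 = 0.8911
Se = 122.6 * 4.7 * 0.8911 * 0.95 / 6328
Se = 0.077085 m
Convert to mm: Se = 0.077085 * 1000 = 77.085 mm


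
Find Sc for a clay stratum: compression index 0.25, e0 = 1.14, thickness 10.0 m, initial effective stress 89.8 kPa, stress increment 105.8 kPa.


Result: 0.395 m

Derivation:
Using Sc = Cc * H / (1 + e0) * log10((sigma0 + delta_sigma) / sigma0)
Stress ratio = (89.8 + 105.8) / 89.8 = 2.17817
log10(2.17817) = 0.338093
Cc * H / (1 + e0) = 0.25 * 10.0 / (1 + 1.14) = 1.16822
Sc = 1.16822 * 0.338093
Sc = 0.395 m


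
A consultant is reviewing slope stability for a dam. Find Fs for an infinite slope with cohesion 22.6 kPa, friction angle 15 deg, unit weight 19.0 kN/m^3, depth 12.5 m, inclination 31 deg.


Using Fs = c / (gamma*H*sin(beta)*cos(beta)) + tan(phi)/tan(beta)
Cohesion contribution = 22.6 / (19.0*12.5*sin(31)*cos(31))
Cohesion contribution = 0.215546
Friction contribution = tan(15)/tan(31) = 0.445942
Fs = 0.215546 + 0.445942
Fs = 0.661


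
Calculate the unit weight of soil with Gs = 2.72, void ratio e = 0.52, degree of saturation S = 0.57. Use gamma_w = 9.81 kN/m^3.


Using gamma = gamma_w * (Gs + S*e) / (1 + e)
Numerator: Gs + S*e = 2.72 + 0.57*0.52 = 3.0164
Denominator: 1 + e = 1 + 0.52 = 1.52
gamma = 9.81 * 3.0164 / 1.52
gamma = 19.468 kN/m^3


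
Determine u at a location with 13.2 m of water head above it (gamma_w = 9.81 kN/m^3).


Result: 129.49 kPa

Derivation:
Using u = gamma_w * h_w
u = 9.81 * 13.2
u = 129.49 kPa


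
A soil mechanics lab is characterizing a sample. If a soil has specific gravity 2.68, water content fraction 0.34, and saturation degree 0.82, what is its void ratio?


Using the relation e = Gs * w / S
e = 2.68 * 0.34 / 0.82
e = 1.1112


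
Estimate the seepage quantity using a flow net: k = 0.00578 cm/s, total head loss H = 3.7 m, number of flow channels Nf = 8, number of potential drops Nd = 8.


Convert k to m/s for unit consistency with H:
k = 0.00578 cm/s = 0.00578 / 100 m/s = 5.78e-05 m/s
Using q = k * H * Nf / Nd
Nf / Nd = 8 / 8 = 1.0
q = 5.78e-05 * 3.7 * 1.0
q = 0.0002139 m^3/s per m


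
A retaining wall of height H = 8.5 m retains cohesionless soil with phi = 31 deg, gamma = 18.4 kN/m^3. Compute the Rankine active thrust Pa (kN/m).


Compute active earth pressure coefficient:
Ka = tan^2(45 - phi/2) = tan^2(29.5) = 0.320099
Compute active force:
Pa = 0.5 * Ka * gamma * H^2
Pa = 0.5 * 0.320099 * 18.4 * 8.5^2
Pa = 212.77 kN/m


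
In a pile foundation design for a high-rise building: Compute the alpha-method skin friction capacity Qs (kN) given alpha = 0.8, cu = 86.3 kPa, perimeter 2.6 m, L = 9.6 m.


Using Qs = alpha * cu * perimeter * L
Qs = 0.8 * 86.3 * 2.6 * 9.6
Qs = 1723.24 kN


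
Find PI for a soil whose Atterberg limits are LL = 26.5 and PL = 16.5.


Using PI = LL - PL
PI = 26.5 - 16.5
PI = 10.0


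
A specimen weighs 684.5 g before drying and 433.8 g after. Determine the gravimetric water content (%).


Using w = (m_wet - m_dry) / m_dry * 100
m_wet - m_dry = 684.5 - 433.8 = 250.7 g
w = 250.7 / 433.8 * 100
w = 57.79 %


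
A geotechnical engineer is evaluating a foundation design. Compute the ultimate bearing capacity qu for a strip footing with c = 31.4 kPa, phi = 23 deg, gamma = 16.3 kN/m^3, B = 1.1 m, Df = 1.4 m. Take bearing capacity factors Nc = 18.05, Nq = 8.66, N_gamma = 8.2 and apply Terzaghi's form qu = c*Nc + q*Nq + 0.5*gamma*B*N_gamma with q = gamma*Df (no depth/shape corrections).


Compute qu = c*Nc + gamma*Df*Nq + 0.5*gamma*B*N_gamma
Term 1: 31.4 * 18.05 = 566.77
Term 2: 16.3 * 1.4 * 8.66 = 197.6212
Term 3: 0.5 * 16.3 * 1.1 * 8.2 = 73.513
qu = 566.77 + 197.6212 + 73.513
qu = 837.9 kPa


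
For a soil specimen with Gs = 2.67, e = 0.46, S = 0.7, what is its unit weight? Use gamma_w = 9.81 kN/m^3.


Result: 20.104 kN/m^3

Derivation:
Using gamma = gamma_w * (Gs + S*e) / (1 + e)
Numerator: Gs + S*e = 2.67 + 0.7*0.46 = 2.992
Denominator: 1 + e = 1 + 0.46 = 1.46
gamma = 9.81 * 2.992 / 1.46
gamma = 20.104 kN/m^3


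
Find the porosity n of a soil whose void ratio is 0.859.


Using the relation n = e / (1 + e)
n = 0.859 / (1 + 0.859)
n = 0.859 / 1.859
n = 0.4621


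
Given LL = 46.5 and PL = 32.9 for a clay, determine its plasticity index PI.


Result: 13.6

Derivation:
Using PI = LL - PL
PI = 46.5 - 32.9
PI = 13.6


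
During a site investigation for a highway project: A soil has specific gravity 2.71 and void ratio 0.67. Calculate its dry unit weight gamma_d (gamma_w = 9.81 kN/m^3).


Result: 15.919 kN/m^3

Derivation:
Using gamma_d = Gs * gamma_w / (1 + e)
gamma_d = 2.71 * 9.81 / (1 + 0.67)
gamma_d = 2.71 * 9.81 / 1.67
gamma_d = 15.919 kN/m^3


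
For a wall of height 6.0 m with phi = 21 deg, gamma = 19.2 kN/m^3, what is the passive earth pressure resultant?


Compute passive earth pressure coefficient:
Kp = tan^2(45 + phi/2) = tan^2(55.5) = 2.117051
Compute passive force:
Pp = 0.5 * Kp * gamma * H^2
Pp = 0.5 * 2.117051 * 19.2 * 6.0^2
Pp = 731.65 kN/m


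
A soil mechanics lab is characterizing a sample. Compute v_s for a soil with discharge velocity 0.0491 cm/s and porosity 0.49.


Using v_s = v_d / n
v_s = 0.0491 / 0.49
v_s = 0.1002 cm/s


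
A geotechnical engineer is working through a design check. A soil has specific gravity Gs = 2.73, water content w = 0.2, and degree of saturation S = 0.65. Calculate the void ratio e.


Result: 0.84

Derivation:
Using the relation e = Gs * w / S
e = 2.73 * 0.2 / 0.65
e = 0.84


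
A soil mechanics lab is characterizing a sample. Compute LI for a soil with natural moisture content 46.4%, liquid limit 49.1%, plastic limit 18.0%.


First compute the plasticity index:
PI = LL - PL = 49.1 - 18.0 = 31.1
Then compute the liquidity index:
LI = (w - PL) / PI
LI = (46.4 - 18.0) / 31.1
LI = 0.913


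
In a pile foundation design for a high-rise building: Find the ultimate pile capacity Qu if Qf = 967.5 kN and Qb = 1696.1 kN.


Using Qu = Qf + Qb
Qu = 967.5 + 1696.1
Qu = 2663.6 kN


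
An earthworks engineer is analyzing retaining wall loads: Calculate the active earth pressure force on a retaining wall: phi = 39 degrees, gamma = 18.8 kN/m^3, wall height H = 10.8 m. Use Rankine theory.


Compute active earth pressure coefficient:
Ka = tan^2(45 - phi/2) = tan^2(25.5) = 0.227506
Compute active force:
Pa = 0.5 * Ka * gamma * H^2
Pa = 0.5 * 0.227506 * 18.8 * 10.8^2
Pa = 249.44 kN/m


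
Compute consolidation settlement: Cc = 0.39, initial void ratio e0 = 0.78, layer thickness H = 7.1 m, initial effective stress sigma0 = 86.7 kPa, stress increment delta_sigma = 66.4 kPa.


Using Sc = Cc * H / (1 + e0) * log10((sigma0 + delta_sigma) / sigma0)
Stress ratio = (86.7 + 66.4) / 86.7 = 1.76586
log10(1.76586) = 0.246956
Cc * H / (1 + e0) = 0.39 * 7.1 / (1 + 0.78) = 1.55562
Sc = 1.55562 * 0.246956
Sc = 0.3842 m


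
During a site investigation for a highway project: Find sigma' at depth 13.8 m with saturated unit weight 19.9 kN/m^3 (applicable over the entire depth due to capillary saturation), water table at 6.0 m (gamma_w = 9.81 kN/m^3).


Total stress = gamma_sat * depth
sigma = 19.9 * 13.8 = 274.62 kPa
Pore water pressure u = gamma_w * (depth - d_wt)
u = 9.81 * (13.8 - 6.0) = 76.518 kPa
Effective stress = sigma - u
sigma' = 274.62 - 76.518 = 198.1 kPa


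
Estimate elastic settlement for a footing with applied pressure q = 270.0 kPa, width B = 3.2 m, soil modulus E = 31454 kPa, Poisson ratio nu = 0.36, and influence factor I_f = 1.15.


Using Se = q * B * (1 - nu^2) * I_f / E
1 - nu^2 = 1 - 0.36^2 = 0.8704
Se = 270.0 * 3.2 * 0.8704 * 1.15 / 31454
Se = 0.027495 m
Convert to mm: Se = 0.027495 * 1000 = 27.495 mm


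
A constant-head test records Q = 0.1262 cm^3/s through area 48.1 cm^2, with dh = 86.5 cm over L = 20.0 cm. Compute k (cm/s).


Result: 0.000607 cm/s

Derivation:
Compute hydraulic gradient:
i = dh / L = 86.5 / 20.0 = 4.325
Then apply Darcy's law:
k = Q / (A * i)
k = 0.1262 / (48.1 * 4.325)
k = 0.1262 / 208.033
k = 0.000607 cm/s


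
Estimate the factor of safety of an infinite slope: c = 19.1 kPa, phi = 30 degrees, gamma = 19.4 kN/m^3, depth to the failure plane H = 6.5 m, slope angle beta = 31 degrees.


Using Fs = c / (gamma*H*sin(beta)*cos(beta)) + tan(phi)/tan(beta)
Cohesion contribution = 19.1 / (19.4*6.5*sin(31)*cos(31))
Cohesion contribution = 0.343094
Friction contribution = tan(30)/tan(31) = 0.960872
Fs = 0.343094 + 0.960872
Fs = 1.304


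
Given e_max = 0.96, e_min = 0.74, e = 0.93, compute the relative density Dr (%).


Using Dr = (e_max - e) / (e_max - e_min) * 100
e_max - e = 0.96 - 0.93 = 0.03
e_max - e_min = 0.96 - 0.74 = 0.22
Dr = 0.03 / 0.22 * 100
Dr = 13.64 %


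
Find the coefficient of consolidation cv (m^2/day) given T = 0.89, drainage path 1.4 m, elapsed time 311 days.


Result: 0.00561 m^2/day

Derivation:
Using cv = T * H_dr^2 / t
H_dr^2 = 1.4^2 = 1.96
cv = 0.89 * 1.96 / 311
cv = 0.00561 m^2/day


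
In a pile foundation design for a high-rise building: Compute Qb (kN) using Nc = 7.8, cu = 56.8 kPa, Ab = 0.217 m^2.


Using Qb = Nc * cu * Ab
Qb = 7.8 * 56.8 * 0.217
Qb = 96.14 kN


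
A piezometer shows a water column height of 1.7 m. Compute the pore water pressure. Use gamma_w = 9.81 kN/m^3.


Result: 16.68 kPa

Derivation:
Using u = gamma_w * h_w
u = 9.81 * 1.7
u = 16.68 kPa


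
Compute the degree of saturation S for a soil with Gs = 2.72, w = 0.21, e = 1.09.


Result: 0.524

Derivation:
Using S = Gs * w / e
S = 2.72 * 0.21 / 1.09
S = 0.524


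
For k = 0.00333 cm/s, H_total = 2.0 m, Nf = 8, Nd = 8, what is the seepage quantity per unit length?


Convert k to m/s for unit consistency with H:
k = 0.00333 cm/s = 0.00333 / 100 m/s = 3.33e-05 m/s
Using q = k * H * Nf / Nd
Nf / Nd = 8 / 8 = 1.0
q = 3.33e-05 * 2.0 * 1.0
q = 6.66e-05 m^3/s per m


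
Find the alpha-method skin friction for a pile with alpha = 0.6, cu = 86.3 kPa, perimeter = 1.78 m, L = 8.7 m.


Result: 801.87 kN

Derivation:
Using Qs = alpha * cu * perimeter * L
Qs = 0.6 * 86.3 * 1.78 * 8.7
Qs = 801.87 kN


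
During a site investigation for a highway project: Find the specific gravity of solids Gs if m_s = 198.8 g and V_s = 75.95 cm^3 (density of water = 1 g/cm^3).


Using Gs = m_s / (V_s * rho_w)
Since rho_w = 1 g/cm^3:
Gs = 198.8 / 75.95
Gs = 2.618


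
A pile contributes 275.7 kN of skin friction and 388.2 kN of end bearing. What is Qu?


Using Qu = Qf + Qb
Qu = 275.7 + 388.2
Qu = 663.9 kN


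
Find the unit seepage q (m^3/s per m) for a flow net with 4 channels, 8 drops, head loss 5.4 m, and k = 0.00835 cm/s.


Convert k to m/s for unit consistency with H:
k = 0.00835 cm/s = 0.00835 / 100 m/s = 8.35e-05 m/s
Using q = k * H * Nf / Nd
Nf / Nd = 4 / 8 = 0.5
q = 8.35e-05 * 5.4 * 0.5
q = 0.0002255 m^3/s per m


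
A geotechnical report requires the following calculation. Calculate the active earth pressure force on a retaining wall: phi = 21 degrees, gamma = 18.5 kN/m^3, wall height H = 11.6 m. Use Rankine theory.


Result: 587.93 kN/m

Derivation:
Compute active earth pressure coefficient:
Ka = tan^2(45 - phi/2) = tan^2(34.5) = 0.472355
Compute active force:
Pa = 0.5 * Ka * gamma * H^2
Pa = 0.5 * 0.472355 * 18.5 * 11.6^2
Pa = 587.93 kN/m


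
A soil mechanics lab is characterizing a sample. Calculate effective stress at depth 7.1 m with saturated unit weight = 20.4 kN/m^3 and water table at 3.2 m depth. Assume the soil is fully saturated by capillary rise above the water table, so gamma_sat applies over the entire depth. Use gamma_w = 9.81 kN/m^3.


Result: 106.58 kPa

Derivation:
Total stress = gamma_sat * depth
sigma = 20.4 * 7.1 = 144.84 kPa
Pore water pressure u = gamma_w * (depth - d_wt)
u = 9.81 * (7.1 - 3.2) = 38.259 kPa
Effective stress = sigma - u
sigma' = 144.84 - 38.259 = 106.58 kPa


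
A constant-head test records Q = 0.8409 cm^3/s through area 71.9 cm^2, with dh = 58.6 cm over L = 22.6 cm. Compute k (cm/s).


Compute hydraulic gradient:
i = dh / L = 58.6 / 22.6 = 2.59292
Then apply Darcy's law:
k = Q / (A * i)
k = 0.8409 / (71.9 * 2.59292)
k = 0.8409 / 186.431
k = 0.004511 cm/s


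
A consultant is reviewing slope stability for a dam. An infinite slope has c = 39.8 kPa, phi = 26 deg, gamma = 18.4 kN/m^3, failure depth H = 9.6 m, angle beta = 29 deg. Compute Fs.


Using Fs = c / (gamma*H*sin(beta)*cos(beta)) + tan(phi)/tan(beta)
Cohesion contribution = 39.8 / (18.4*9.6*sin(29)*cos(29))
Cohesion contribution = 0.531378
Friction contribution = tan(26)/tan(29) = 0.879893
Fs = 0.531378 + 0.879893
Fs = 1.411


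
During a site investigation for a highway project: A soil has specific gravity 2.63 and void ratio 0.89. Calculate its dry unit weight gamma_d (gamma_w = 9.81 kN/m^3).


Using gamma_d = Gs * gamma_w / (1 + e)
gamma_d = 2.63 * 9.81 / (1 + 0.89)
gamma_d = 2.63 * 9.81 / 1.89
gamma_d = 13.651 kN/m^3


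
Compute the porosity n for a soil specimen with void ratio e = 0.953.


Using the relation n = e / (1 + e)
n = 0.953 / (1 + 0.953)
n = 0.953 / 1.953
n = 0.488


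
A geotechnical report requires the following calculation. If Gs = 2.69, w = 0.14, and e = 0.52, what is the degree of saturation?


Using S = Gs * w / e
S = 2.69 * 0.14 / 0.52
S = 0.7242


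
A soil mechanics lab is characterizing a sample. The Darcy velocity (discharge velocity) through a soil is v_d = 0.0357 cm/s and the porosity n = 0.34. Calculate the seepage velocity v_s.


Using v_s = v_d / n
v_s = 0.0357 / 0.34
v_s = 0.105 cm/s


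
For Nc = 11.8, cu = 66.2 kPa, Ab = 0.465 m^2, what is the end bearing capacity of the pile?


Using Qb = Nc * cu * Ab
Qb = 11.8 * 66.2 * 0.465
Qb = 363.24 kN


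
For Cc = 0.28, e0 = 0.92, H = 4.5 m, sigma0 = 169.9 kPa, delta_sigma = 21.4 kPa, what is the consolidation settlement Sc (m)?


Using Sc = Cc * H / (1 + e0) * log10((sigma0 + delta_sigma) / sigma0)
Stress ratio = (169.9 + 21.4) / 169.9 = 1.12596
log10(1.12596) = 0.0515216
Cc * H / (1 + e0) = 0.28 * 4.5 / (1 + 0.92) = 0.65625
Sc = 0.65625 * 0.0515216
Sc = 0.0338 m


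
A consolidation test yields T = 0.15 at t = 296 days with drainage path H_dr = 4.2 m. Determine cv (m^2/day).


Using cv = T * H_dr^2 / t
H_dr^2 = 4.2^2 = 17.64
cv = 0.15 * 17.64 / 296
cv = 0.00894 m^2/day


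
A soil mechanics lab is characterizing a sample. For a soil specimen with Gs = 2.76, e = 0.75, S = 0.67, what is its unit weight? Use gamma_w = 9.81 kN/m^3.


Using gamma = gamma_w * (Gs + S*e) / (1 + e)
Numerator: Gs + S*e = 2.76 + 0.67*0.75 = 3.2625
Denominator: 1 + e = 1 + 0.75 = 1.75
gamma = 9.81 * 3.2625 / 1.75
gamma = 18.289 kN/m^3


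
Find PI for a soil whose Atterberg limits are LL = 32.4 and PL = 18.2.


Result: 14.2

Derivation:
Using PI = LL - PL
PI = 32.4 - 18.2
PI = 14.2


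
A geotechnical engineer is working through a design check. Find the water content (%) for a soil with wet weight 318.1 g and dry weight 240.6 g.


Using w = (m_wet - m_dry) / m_dry * 100
m_wet - m_dry = 318.1 - 240.6 = 77.5 g
w = 77.5 / 240.6 * 100
w = 32.21 %
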